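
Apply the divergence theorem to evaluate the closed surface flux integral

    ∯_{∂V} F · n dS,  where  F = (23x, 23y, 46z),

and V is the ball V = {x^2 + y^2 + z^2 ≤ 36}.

By the divergence theorem,

    ∯_{∂V} F · n dS = ∭_V (∇ · F) dV.

Compute the divergence:
    ∇ · F = ∂F_x/∂x + ∂F_y/∂y + ∂F_z/∂z = 23 + 23 + 46 = 92.

In spherical coordinates, x = ρ sin(φ) cos(θ), y = ρ sin(φ) sin(θ), z = ρ cos(φ), dV = ρ^2 sin(φ) dρ dφ dθ, with 0 ≤ ρ ≤ 6, 0 ≤ φ ≤ π, 0 ≤ θ ≤ 2π.

The integrand, after substitution and multiplying by the volume element, becomes (92) · ρ^2 sin(φ), so

    ∭_V (∇·F) dV = ∫_0^{2π} ∫_0^{π} ∫_0^{6} (92) · ρ^2 sin(φ) dρ dφ dθ.

Inner (ρ from 0 to 6): 6624sin(φ).
Middle (φ from 0 to π): 13248.
Outer (θ from 0 to 2π): 26496π.

Therefore ∯_{∂V} F · n dS = 26496π.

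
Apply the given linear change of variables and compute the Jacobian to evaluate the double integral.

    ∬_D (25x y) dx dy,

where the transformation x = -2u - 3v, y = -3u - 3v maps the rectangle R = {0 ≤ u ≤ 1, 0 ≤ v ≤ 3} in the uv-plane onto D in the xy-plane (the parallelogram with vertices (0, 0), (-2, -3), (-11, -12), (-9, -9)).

Compute the Jacobian determinant of (x, y) with respect to (u, v):

    ∂(x,y)/∂(u,v) = | -2  -3 | = (-2)(-3) - (-3)(-3) = -3.
                   | -3  -3 |

Its absolute value is |J| = 3 (the area scaling factor).

Substituting x = -2u - 3v, y = -3u - 3v into the integrand,

    25x y → 150u^2 + 375u v + 225v^2,

so the integral becomes

    ∬_R (150u^2 + 375u v + 225v^2) · |J| du dv = ∫_0^1 ∫_0^3 (450u^2 + 1125u v + 675v^2) dv du.

Inner (v): 1350u^2 + 10125u/2 + 6075.
Outer (u): 36225/4.

Therefore ∬_D (25x y) dx dy = 36225/4.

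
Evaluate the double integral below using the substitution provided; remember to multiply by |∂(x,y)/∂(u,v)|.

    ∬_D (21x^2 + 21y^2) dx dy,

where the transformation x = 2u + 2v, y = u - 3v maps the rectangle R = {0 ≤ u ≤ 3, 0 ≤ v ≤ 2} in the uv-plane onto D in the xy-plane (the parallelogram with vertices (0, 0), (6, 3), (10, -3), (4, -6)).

Compute the Jacobian determinant of (x, y) with respect to (u, v):

    ∂(x,y)/∂(u,v) = | 2  2 | = (2)(-3) - (2)(1) = -8.
                   | 1  -3 |

Its absolute value is |J| = 8 (the area scaling factor).

Substituting x = 2u + 2v, y = u - 3v into the integrand,

    21x^2 + 21y^2 → 105u^2 + 42u v + 273v^2,

so the integral becomes

    ∬_R (105u^2 + 42u v + 273v^2) · |J| du dv = ∫_0^3 ∫_0^2 (840u^2 + 336u v + 2184v^2) dv du.

Inner (v): 1680u^2 + 672u + 5824.
Outer (u): 35616.

Therefore ∬_D (21x^2 + 21y^2) dx dy = 35616.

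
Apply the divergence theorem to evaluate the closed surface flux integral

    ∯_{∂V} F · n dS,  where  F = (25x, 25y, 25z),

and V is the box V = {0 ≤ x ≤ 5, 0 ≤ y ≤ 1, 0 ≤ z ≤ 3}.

By the divergence theorem,

    ∯_{∂V} F · n dS = ∭_V (∇ · F) dV.

Compute the divergence:
    ∇ · F = ∂F_x/∂x + ∂F_y/∂y + ∂F_z/∂z = 25 + 25 + 25 = 75.

V is a rectangular box, so dV = dx dy dz with 0 ≤ x ≤ 5, 0 ≤ y ≤ 1, 0 ≤ z ≤ 3.

Integrate (75) over V as an iterated integral:

    ∭_V (∇·F) dV = ∫_0^{5} ∫_0^{1} ∫_0^{3} (75) dz dy dx.

Inner (z from 0 to 3): 225.
Middle (y from 0 to 1): 225.
Outer (x from 0 to 5): 1125.

Therefore ∯_{∂V} F · n dS = 1125.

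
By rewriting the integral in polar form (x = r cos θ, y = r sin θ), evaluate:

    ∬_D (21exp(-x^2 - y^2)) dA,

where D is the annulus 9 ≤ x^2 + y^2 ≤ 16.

The region D is 3 ≤ r ≤ 4, 0 ≤ θ ≤ 2π in polar coordinates, where x = r cos(θ), y = r sin(θ), and dA = r dr dθ.

Under the substitution, the integrand becomes 21exp(-r^2), so

    ∬_D (21exp(-x^2 - y^2)) dA = ∫_{0}^{2π} ∫_{3}^{4} (21exp(-r^2)) · r dr dθ.

Inner integral (in r): ∫_{3}^{4} (21exp(-r^2)) · r dr = -(21 - 21exp(7))exp(-16)/2.

Outer integral (in θ): ∫_{0}^{2π} (-(21 - 21exp(7))exp(-16)/2) dθ = -21π (1 - exp(7))exp(-16).

Therefore ∬_D (21exp(-x^2 - y^2)) dA = -21π (1 - exp(7))exp(-16).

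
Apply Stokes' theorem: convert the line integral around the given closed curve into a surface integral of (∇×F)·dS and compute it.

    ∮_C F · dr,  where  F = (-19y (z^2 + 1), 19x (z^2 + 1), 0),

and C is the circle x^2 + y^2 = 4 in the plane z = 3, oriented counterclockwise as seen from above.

Let S be the flat disk x^2 + y^2 ≤ 4 in the plane z = 3, with upward unit normal n̂ = ẑ. By Stokes' theorem,

    ∮_C F · dr = ∬_S (∇ × F) · n̂ dS = ∬_D (curl F)_z dA,

where D is the disk x^2 + y^2 ≤ 4.

Compute the curl of F = (-19y (z^2 + 1), 19x (z^2 + 1), 0):
    (∇ × F)_x = ∂F_z/∂y - ∂F_y/∂z = -38x z,
    (∇ × F)_y = ∂F_x/∂z - ∂F_z/∂x = -38y z,
    (∇ × F)_z = ∂F_y/∂x - ∂F_x/∂y = 38z^2 + 38.

On z = 3, (curl F)_z = 380.

Convert to polar (x = r cos θ, y = r sin θ, dA = r dr dθ); the integrand becomes 380, so

    ∬_D (curl F)_z dA = ∫_0^{2π} ∫_0^{2} (380) · r dr dθ.

Inner (r from 0 to 2): 760.
Outer (θ from 0 to 2π): 1520π.

Therefore ∮_C F · dr = 1520π.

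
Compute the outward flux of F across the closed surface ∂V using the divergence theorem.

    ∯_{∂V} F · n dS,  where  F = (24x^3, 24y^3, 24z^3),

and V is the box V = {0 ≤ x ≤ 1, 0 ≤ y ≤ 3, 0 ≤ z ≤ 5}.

By the divergence theorem,

    ∯_{∂V} F · n dS = ∭_V (∇ · F) dV.

Compute the divergence:
    ∇ · F = ∂F_x/∂x + ∂F_y/∂y + ∂F_z/∂z = 72x^2 + 72y^2 + 72z^2.

V is a rectangular box, so dV = dx dy dz with 0 ≤ x ≤ 1, 0 ≤ y ≤ 3, 0 ≤ z ≤ 5.

Integrate (72x^2 + 72y^2 + 72z^2) over V as an iterated integral:

    ∭_V (∇·F) dV = ∫_0^{1} ∫_0^{3} ∫_0^{5} (72x^2 + 72y^2 + 72z^2) dz dy dx.

Inner (z from 0 to 5): 360x^2 + 360y^2 + 3000.
Middle (y from 0 to 3): 1080x^2 + 12240.
Outer (x from 0 to 1): 12600.

Therefore ∯_{∂V} F · n dS = 12600.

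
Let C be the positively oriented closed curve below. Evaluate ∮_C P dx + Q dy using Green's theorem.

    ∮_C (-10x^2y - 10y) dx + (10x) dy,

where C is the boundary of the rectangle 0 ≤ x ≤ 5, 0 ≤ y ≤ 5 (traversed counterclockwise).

Green's theorem converts the closed line integral into a double integral over the enclosed region D:

    ∮_C P dx + Q dy = ∬_D (∂Q/∂x - ∂P/∂y) dA.

Here P = -10x^2y - 10y, Q = 10x, so

    ∂Q/∂x = 10,    ∂P/∂y = -10x^2 - 10,
    ∂Q/∂x - ∂P/∂y = 10x^2 + 20.

D is the region 0 ≤ x ≤ 5, 0 ≤ y ≤ 5. Evaluating the double integral:

    ∬_D (10x^2 + 20) dA = ∫_0^{5} ∫_0^{5} (10x^2 + 20) dy dx.

Inner (y from 0 to 5): 50x^2 + 100.
Outer (x from 0 to 5): 7750/3.

Therefore ∮_C P dx + Q dy = 7750/3.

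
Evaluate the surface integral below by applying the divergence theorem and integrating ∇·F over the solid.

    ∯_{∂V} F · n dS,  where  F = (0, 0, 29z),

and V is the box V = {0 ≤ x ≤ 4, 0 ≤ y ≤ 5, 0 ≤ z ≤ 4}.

By the divergence theorem,

    ∯_{∂V} F · n dS = ∭_V (∇ · F) dV.

Compute the divergence:
    ∇ · F = ∂F_x/∂x + ∂F_y/∂y + ∂F_z/∂z = 0 + 0 + 29 = 29.

V is a rectangular box, so dV = dx dy dz with 0 ≤ x ≤ 4, 0 ≤ y ≤ 5, 0 ≤ z ≤ 4.

Integrate (29) over V as an iterated integral:

    ∭_V (∇·F) dV = ∫_0^{4} ∫_0^{5} ∫_0^{4} (29) dz dy dx.

Inner (z from 0 to 4): 116.
Middle (y from 0 to 5): 580.
Outer (x from 0 to 4): 2320.

Therefore ∯_{∂V} F · n dS = 2320.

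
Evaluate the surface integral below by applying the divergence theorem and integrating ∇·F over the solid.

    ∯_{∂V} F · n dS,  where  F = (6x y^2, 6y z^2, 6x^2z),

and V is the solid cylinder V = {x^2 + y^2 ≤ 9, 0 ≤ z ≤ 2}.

By the divergence theorem,

    ∯_{∂V} F · n dS = ∭_V (∇ · F) dV.

Compute the divergence:
    ∇ · F = ∂F_x/∂x + ∂F_y/∂y + ∂F_z/∂z = 6y^2 + 6z^2 + 6x^2 = 6x^2 + 6y^2 + 6z^2.

In cylindrical coordinates, x = r cos(θ), y = r sin(θ), z = z, dV = r dr dθ dz, with 0 ≤ r ≤ 3, 0 ≤ θ ≤ 2π, 0 ≤ z ≤ 2.

The integrand, after substitution and multiplying by the volume element, becomes (6r^2 + 6z^2) · r, so

    ∭_V (∇·F) dV = ∫_0^{2π} ∫_0^{3} ∫_0^{2} (6r^2 + 6z^2) · r dz dr dθ.

Inner (z from 0 to 2): 12r^3 + 16r.
Middle (r from 0 to 3): 315.
Outer (θ from 0 to 2π): 630π.

Therefore ∯_{∂V} F · n dS = 630π.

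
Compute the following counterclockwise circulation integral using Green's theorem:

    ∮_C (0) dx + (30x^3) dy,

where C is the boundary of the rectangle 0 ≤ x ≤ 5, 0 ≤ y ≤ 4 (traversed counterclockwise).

Green's theorem converts the closed line integral into a double integral over the enclosed region D:

    ∮_C P dx + Q dy = ∬_D (∂Q/∂x - ∂P/∂y) dA.

Here P = 0, Q = 30x^3, so

    ∂Q/∂x = 90x^2,    ∂P/∂y = 0,
    ∂Q/∂x - ∂P/∂y = 90x^2.

D is the region 0 ≤ x ≤ 5, 0 ≤ y ≤ 4. Evaluating the double integral:

    ∬_D (90x^2) dA = ∫_0^{5} ∫_0^{4} (90x^2) dy dx.

Inner (y from 0 to 4): 360x^2.
Outer (x from 0 to 5): 15000.

Therefore ∮_C P dx + Q dy = 15000.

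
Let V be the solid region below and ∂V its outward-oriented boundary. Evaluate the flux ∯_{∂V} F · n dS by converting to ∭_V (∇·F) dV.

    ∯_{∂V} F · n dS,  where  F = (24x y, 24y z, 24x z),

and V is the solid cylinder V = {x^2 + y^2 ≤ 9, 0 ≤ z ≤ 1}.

By the divergence theorem,

    ∯_{∂V} F · n dS = ∭_V (∇ · F) dV.

Compute the divergence:
    ∇ · F = ∂F_x/∂x + ∂F_y/∂y + ∂F_z/∂z = 24y + 24z + 24x = 24x + 24y + 24z.

In cylindrical coordinates, x = r cos(θ), y = r sin(θ), z = z, dV = r dr dθ dz, with 0 ≤ r ≤ 3, 0 ≤ θ ≤ 2π, 0 ≤ z ≤ 1.

The integrand, after substitution and multiplying by the volume element, becomes (24sqrt(2)r sin(θ + π/4) + 24z) · r, so

    ∭_V (∇·F) dV = ∫_0^{2π} ∫_0^{3} ∫_0^{1} (24sqrt(2)r sin(θ + π/4) + 24z) · r dz dr dθ.

Inner (z from 0 to 1): 12r (2sqrt(2)r sin(θ + π/4) + 1).
Middle (r from 0 to 3): 216sqrt(2)sin(θ + π/4) + 54.
Outer (θ from 0 to 2π): 108π.

Therefore ∯_{∂V} F · n dS = 108π.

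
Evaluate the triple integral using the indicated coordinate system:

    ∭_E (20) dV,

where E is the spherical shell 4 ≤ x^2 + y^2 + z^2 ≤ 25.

In spherical coordinates, x = ρ sin(φ) cos(θ), y = ρ sin(φ) sin(θ), z = ρ cos(φ), and dV = ρ^2 sin(φ) dρ dφ dθ.

The integrand becomes 20, so

    ∭_E (20) dV = ∫_{0}^{2π} ∫_{0}^{π} ∫_{2}^{5} (20) · ρ^2 sin(φ) dρ dφ dθ.

Inner (ρ): 780sin(φ).
Middle (φ): 1560.
Outer (θ): 3120π.

Therefore the triple integral equals 3120π.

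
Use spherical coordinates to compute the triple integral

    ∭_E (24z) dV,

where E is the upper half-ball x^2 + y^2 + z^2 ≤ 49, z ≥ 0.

In spherical coordinates, x = ρ sin(φ) cos(θ), y = ρ sin(φ) sin(θ), z = ρ cos(φ), and dV = ρ^2 sin(φ) dρ dφ dθ.

The integrand becomes 24ρ cos(φ), so

    ∭_E (24z) dV = ∫_{0}^{2π} ∫_{0}^{π/2} ∫_{0}^{7} (24ρ cos(φ)) · ρ^2 sin(φ) dρ dφ dθ.

Inner (ρ): 7203sin(2φ).
Middle (φ): 7203.
Outer (θ): 14406π.

Therefore the triple integral equals 14406π.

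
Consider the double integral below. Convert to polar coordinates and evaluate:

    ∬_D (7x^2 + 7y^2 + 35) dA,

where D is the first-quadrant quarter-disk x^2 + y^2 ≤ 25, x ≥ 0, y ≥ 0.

The region D is 0 ≤ r ≤ 5, 0 ≤ θ ≤ π/2 in polar coordinates, where x = r cos(θ), y = r sin(θ), and dA = r dr dθ.

Under the substitution, the integrand becomes 7r^2 + 35, so

    ∬_D (7x^2 + 7y^2 + 35) dA = ∫_{0}^{π/2} ∫_{0}^{5} (7r^2 + 35) · r dr dθ.

Inner integral (in r): ∫_{0}^{5} (7r^2 + 35) · r dr = 6125/4.

Outer integral (in θ): ∫_{0}^{π/2} (6125/4) dθ = 6125π/8.

Therefore ∬_D (7x^2 + 7y^2 + 35) dA = 6125π/8.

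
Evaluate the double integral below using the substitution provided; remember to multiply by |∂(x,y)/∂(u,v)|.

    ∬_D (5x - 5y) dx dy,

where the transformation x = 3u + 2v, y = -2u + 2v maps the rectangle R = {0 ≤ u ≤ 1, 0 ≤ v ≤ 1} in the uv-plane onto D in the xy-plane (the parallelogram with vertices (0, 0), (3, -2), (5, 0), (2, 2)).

Compute the Jacobian determinant of (x, y) with respect to (u, v):

    ∂(x,y)/∂(u,v) = | 3  2 | = (3)(2) - (2)(-2) = 10.
                   | -2  2 |

Its absolute value is |J| = 10 (the area scaling factor).

Substituting x = 3u + 2v, y = -2u + 2v into the integrand,

    5x - 5y → 25u,

so the integral becomes

    ∬_R (25u) · |J| du dv = ∫_0^1 ∫_0^1 (250u) dv du.

Inner (v): 250u.
Outer (u): 125.

Therefore ∬_D (5x - 5y) dx dy = 125.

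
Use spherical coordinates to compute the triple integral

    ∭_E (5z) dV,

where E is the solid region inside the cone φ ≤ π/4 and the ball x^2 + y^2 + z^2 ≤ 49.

In spherical coordinates, x = ρ sin(φ) cos(θ), y = ρ sin(φ) sin(θ), z = ρ cos(φ), and dV = ρ^2 sin(φ) dρ dφ dθ.

The integrand becomes 5ρ cos(φ), so

    ∭_E (5z) dV = ∫_{0}^{2π} ∫_{0}^{π/4} ∫_{0}^{7} (5ρ cos(φ)) · ρ^2 sin(φ) dρ dφ dθ.

Inner (ρ): 12005sin(2φ)/8.
Middle (φ): 12005/16.
Outer (θ): 12005π/8.

Therefore the triple integral equals 12005π/8.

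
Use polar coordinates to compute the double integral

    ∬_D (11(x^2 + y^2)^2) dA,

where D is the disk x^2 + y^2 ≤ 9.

The region D is 0 ≤ r ≤ 3, 0 ≤ θ ≤ 2π in polar coordinates, where x = r cos(θ), y = r sin(θ), and dA = r dr dθ.

Under the substitution, the integrand becomes 11r^4, so

    ∬_D (11(x^2 + y^2)^2) dA = ∫_{0}^{2π} ∫_{0}^{3} (11r^4) · r dr dθ.

Inner integral (in r): ∫_{0}^{3} (11r^4) · r dr = 2673/2.

Outer integral (in θ): ∫_{0}^{2π} (2673/2) dθ = 2673π.

Therefore ∬_D (11(x^2 + y^2)^2) dA = 2673π.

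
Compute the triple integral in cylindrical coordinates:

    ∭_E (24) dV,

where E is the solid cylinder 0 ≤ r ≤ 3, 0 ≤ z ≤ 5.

In cylindrical coordinates, x = r cos(θ), y = r sin(θ), z = z, and dV = r dr dθ dz.

The integrand becomes 24, so

    ∭_E (24) dV = ∫_{0}^{2π} ∫_{0}^{3} ∫_{0}^{5} (24) · r dz dr dθ.

Inner (z): 120r.
Middle (r from 0 to 3): 540.
Outer (θ): 1080π.

Therefore the triple integral equals 1080π.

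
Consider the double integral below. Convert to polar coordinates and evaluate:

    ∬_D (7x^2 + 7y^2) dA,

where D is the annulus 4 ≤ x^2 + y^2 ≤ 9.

The region D is 2 ≤ r ≤ 3, 0 ≤ θ ≤ 2π in polar coordinates, where x = r cos(θ), y = r sin(θ), and dA = r dr dθ.

Under the substitution, the integrand becomes 7r^2, so

    ∬_D (7x^2 + 7y^2) dA = ∫_{0}^{2π} ∫_{2}^{3} (7r^2) · r dr dθ.

Inner integral (in r): ∫_{2}^{3} (7r^2) · r dr = 455/4.

Outer integral (in θ): ∫_{0}^{2π} (455/4) dθ = 455π/2.

Therefore ∬_D (7x^2 + 7y^2) dA = 455π/2.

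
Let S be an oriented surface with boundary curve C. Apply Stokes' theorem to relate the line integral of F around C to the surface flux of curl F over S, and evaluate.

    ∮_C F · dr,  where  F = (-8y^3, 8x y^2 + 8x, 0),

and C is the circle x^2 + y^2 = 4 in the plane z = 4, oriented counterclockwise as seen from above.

Let S be the flat disk x^2 + y^2 ≤ 4 in the plane z = 4, with upward unit normal n̂ = ẑ. By Stokes' theorem,

    ∮_C F · dr = ∬_S (∇ × F) · n̂ dS = ∬_D (curl F)_z dA,

where D is the disk x^2 + y^2 ≤ 4.

Compute the curl of F = (-8y^3, 8x y^2 + 8x, 0):
    (∇ × F)_x = ∂F_z/∂y - ∂F_y/∂z = 0,
    (∇ × F)_y = ∂F_x/∂z - ∂F_z/∂x = 0,
    (∇ × F)_z = ∂F_y/∂x - ∂F_x/∂y = 32y^2 + 8.

On z = 4, (curl F)_z = 32y^2 + 8.

Convert to polar (x = r cos θ, y = r sin θ, dA = r dr dθ); the integrand becomes 32r^2sin(θ)^2 + 8, so

    ∬_D (curl F)_z dA = ∫_0^{2π} ∫_0^{2} (32r^2sin(θ)^2 + 8) · r dr dθ.

Inner (r from 0 to 2): 128sin(θ)^2 + 16.
Outer (θ from 0 to 2π): 160π.

Therefore ∮_C F · dr = 160π.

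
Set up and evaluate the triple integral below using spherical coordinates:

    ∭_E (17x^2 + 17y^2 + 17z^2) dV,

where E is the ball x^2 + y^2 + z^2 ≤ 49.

In spherical coordinates, x = ρ sin(φ) cos(θ), y = ρ sin(φ) sin(θ), z = ρ cos(φ), and dV = ρ^2 sin(φ) dρ dφ dθ.

The integrand becomes 17ρ^2, so

    ∭_E (17x^2 + 17y^2 + 17z^2) dV = ∫_{0}^{2π} ∫_{0}^{π} ∫_{0}^{7} (17ρ^2) · ρ^2 sin(φ) dρ dφ dθ.

Inner (ρ): 285719sin(φ)/5.
Middle (φ): 571438/5.
Outer (θ): 1142876π/5.

Therefore the triple integral equals 1142876π/5.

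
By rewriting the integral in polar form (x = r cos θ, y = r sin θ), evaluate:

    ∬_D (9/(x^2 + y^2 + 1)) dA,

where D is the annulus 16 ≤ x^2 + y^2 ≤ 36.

The region D is 4 ≤ r ≤ 6, 0 ≤ θ ≤ 2π in polar coordinates, where x = r cos(θ), y = r sin(θ), and dA = r dr dθ.

Under the substitution, the integrand becomes 9/(r^2 + 1), so

    ∬_D (9/(x^2 + y^2 + 1)) dA = ∫_{0}^{2π} ∫_{4}^{6} (9/(r^2 + 1)) · r dr dθ.

Inner integral (in r): ∫_{4}^{6} (9/(r^2 + 1)) · r dr = log(1874161sqrt(629)/1419857).

Outer integral (in θ): ∫_{0}^{2π} (log(1874161sqrt(629)/1419857)) dθ = log((1874161sqrt(629)/1419857)^(2π)).

Therefore ∬_D (9/(x^2 + y^2 + 1)) dA = log((1874161sqrt(629)/1419857)^(2π)).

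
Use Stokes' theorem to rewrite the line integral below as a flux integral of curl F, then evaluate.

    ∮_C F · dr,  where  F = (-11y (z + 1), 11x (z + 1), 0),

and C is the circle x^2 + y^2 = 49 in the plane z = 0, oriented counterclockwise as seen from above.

Let S be the flat disk x^2 + y^2 ≤ 49 in the plane z = 0, with upward unit normal n̂ = ẑ. By Stokes' theorem,

    ∮_C F · dr = ∬_S (∇ × F) · n̂ dS = ∬_D (curl F)_z dA,

where D is the disk x^2 + y^2 ≤ 49.

Compute the curl of F = (-11y (z + 1), 11x (z + 1), 0):
    (∇ × F)_x = ∂F_z/∂y - ∂F_y/∂z = -11x,
    (∇ × F)_y = ∂F_x/∂z - ∂F_z/∂x = -11y,
    (∇ × F)_z = ∂F_y/∂x - ∂F_x/∂y = 22z + 22.

On z = 0, (curl F)_z = 22.

Convert to polar (x = r cos θ, y = r sin θ, dA = r dr dθ); the integrand becomes 22, so

    ∬_D (curl F)_z dA = ∫_0^{2π} ∫_0^{7} (22) · r dr dθ.

Inner (r from 0 to 7): 539.
Outer (θ from 0 to 2π): 1078π.

Therefore ∮_C F · dr = 1078π.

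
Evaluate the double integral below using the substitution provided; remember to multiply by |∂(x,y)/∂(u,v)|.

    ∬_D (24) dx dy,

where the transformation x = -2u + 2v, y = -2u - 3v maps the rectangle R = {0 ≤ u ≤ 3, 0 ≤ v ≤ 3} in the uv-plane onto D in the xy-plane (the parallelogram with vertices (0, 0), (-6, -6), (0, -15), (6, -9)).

Compute the Jacobian determinant of (x, y) with respect to (u, v):

    ∂(x,y)/∂(u,v) = | -2  2 | = (-2)(-3) - (2)(-2) = 10.
                   | -2  -3 |

Its absolute value is |J| = 10 (the area scaling factor).

Substituting x = -2u + 2v, y = -2u - 3v into the integrand,

    24 → 24,

so the integral becomes

    ∬_R (24) · |J| du dv = ∫_0^3 ∫_0^3 (240) dv du.

Inner (v): 720.
Outer (u): 2160.

Therefore ∬_D (24) dx dy = 2160.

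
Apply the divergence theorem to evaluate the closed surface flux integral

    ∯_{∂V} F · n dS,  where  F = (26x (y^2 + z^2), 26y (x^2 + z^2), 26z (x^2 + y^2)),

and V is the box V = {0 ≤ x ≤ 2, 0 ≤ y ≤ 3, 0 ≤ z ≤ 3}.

By the divergence theorem,

    ∯_{∂V} F · n dS = ∭_V (∇ · F) dV.

Compute the divergence:
    ∇ · F = ∂F_x/∂x + ∂F_y/∂y + ∂F_z/∂z = 26y^2 + 26z^2 + 26x^2 + 26z^2 + 26x^2 + 26y^2 = 52x^2 + 52y^2 + 52z^2.

V is a rectangular box, so dV = dx dy dz with 0 ≤ x ≤ 2, 0 ≤ y ≤ 3, 0 ≤ z ≤ 3.

Integrate (52x^2 + 52y^2 + 52z^2) over V as an iterated integral:

    ∭_V (∇·F) dV = ∫_0^{2} ∫_0^{3} ∫_0^{3} (52x^2 + 52y^2 + 52z^2) dz dy dx.

Inner (z from 0 to 3): 156x^2 + 156y^2 + 468.
Middle (y from 0 to 3): 468x^2 + 2808.
Outer (x from 0 to 2): 6864.

Therefore ∯_{∂V} F · n dS = 6864.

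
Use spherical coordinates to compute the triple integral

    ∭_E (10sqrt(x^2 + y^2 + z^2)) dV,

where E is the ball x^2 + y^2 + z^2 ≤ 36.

In spherical coordinates, x = ρ sin(φ) cos(θ), y = ρ sin(φ) sin(θ), z = ρ cos(φ), and dV = ρ^2 sin(φ) dρ dφ dθ.

The integrand becomes 10ρ, so

    ∭_E (10sqrt(x^2 + y^2 + z^2)) dV = ∫_{0}^{2π} ∫_{0}^{π} ∫_{0}^{6} (10ρ) · ρ^2 sin(φ) dρ dφ dθ.

Inner (ρ): 3240sin(φ).
Middle (φ): 6480.
Outer (θ): 12960π.

Therefore the triple integral equals 12960π.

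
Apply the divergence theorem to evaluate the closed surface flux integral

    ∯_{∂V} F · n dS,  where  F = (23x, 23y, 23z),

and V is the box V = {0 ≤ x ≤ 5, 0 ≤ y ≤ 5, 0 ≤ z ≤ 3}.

By the divergence theorem,

    ∯_{∂V} F · n dS = ∭_V (∇ · F) dV.

Compute the divergence:
    ∇ · F = ∂F_x/∂x + ∂F_y/∂y + ∂F_z/∂z = 23 + 23 + 23 = 69.

V is a rectangular box, so dV = dx dy dz with 0 ≤ x ≤ 5, 0 ≤ y ≤ 5, 0 ≤ z ≤ 3.

Integrate (69) over V as an iterated integral:

    ∭_V (∇·F) dV = ∫_0^{5} ∫_0^{5} ∫_0^{3} (69) dz dy dx.

Inner (z from 0 to 3): 207.
Middle (y from 0 to 5): 1035.
Outer (x from 0 to 5): 5175.

Therefore ∯_{∂V} F · n dS = 5175.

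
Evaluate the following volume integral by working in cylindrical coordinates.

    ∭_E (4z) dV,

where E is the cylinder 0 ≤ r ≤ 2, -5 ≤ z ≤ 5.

In cylindrical coordinates, x = r cos(θ), y = r sin(θ), z = z, and dV = r dr dθ dz.

The integrand becomes 4z, so

    ∭_E (4z) dV = ∫_{0}^{2π} ∫_{0}^{2} ∫_{-5}^{5} (4z) · r dz dr dθ.

Inner (z): 0.
Middle (r from 0 to 2): 0.
Outer (θ): 0.

Therefore the triple integral equals 0.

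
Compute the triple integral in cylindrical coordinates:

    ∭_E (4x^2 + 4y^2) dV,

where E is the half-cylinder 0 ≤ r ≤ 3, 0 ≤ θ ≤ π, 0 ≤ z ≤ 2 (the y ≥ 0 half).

In cylindrical coordinates, x = r cos(θ), y = r sin(θ), z = z, and dV = r dr dθ dz.

The integrand becomes 4r^2, so

    ∭_E (4x^2 + 4y^2) dV = ∫_{0}^{π} ∫_{0}^{3} ∫_{0}^{2} (4r^2) · r dz dr dθ.

Inner (z): 8r^3.
Middle (r from 0 to 3): 162.
Outer (θ): 162π.

Therefore the triple integral equals 162π.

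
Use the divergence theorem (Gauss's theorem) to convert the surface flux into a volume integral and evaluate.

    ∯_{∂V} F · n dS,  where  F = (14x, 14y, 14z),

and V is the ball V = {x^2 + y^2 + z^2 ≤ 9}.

By the divergence theorem,

    ∯_{∂V} F · n dS = ∭_V (∇ · F) dV.

Compute the divergence:
    ∇ · F = ∂F_x/∂x + ∂F_y/∂y + ∂F_z/∂z = 14 + 14 + 14 = 42.

In spherical coordinates, x = ρ sin(φ) cos(θ), y = ρ sin(φ) sin(θ), z = ρ cos(φ), dV = ρ^2 sin(φ) dρ dφ dθ, with 0 ≤ ρ ≤ 3, 0 ≤ φ ≤ π, 0 ≤ θ ≤ 2π.

The integrand, after substitution and multiplying by the volume element, becomes (42) · ρ^2 sin(φ), so

    ∭_V (∇·F) dV = ∫_0^{2π} ∫_0^{π} ∫_0^{3} (42) · ρ^2 sin(φ) dρ dφ dθ.

Inner (ρ from 0 to 3): 378sin(φ).
Middle (φ from 0 to π): 756.
Outer (θ from 0 to 2π): 1512π.

Therefore ∯_{∂V} F · n dS = 1512π.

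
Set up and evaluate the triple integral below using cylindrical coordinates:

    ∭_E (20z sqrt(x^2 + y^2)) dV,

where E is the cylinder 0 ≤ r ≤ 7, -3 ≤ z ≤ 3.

In cylindrical coordinates, x = r cos(θ), y = r sin(θ), z = z, and dV = r dr dθ dz.

The integrand becomes 20r z, so

    ∭_E (20z sqrt(x^2 + y^2)) dV = ∫_{0}^{2π} ∫_{0}^{7} ∫_{-3}^{3} (20r z) · r dz dr dθ.

Inner (z): 0.
Middle (r from 0 to 7): 0.
Outer (θ): 0.

Therefore the triple integral equals 0.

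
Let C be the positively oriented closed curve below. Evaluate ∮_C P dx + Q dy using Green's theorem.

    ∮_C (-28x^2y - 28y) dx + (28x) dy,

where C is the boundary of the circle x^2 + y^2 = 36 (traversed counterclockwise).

Green's theorem converts the closed line integral into a double integral over the enclosed region D:

    ∮_C P dx + Q dy = ∬_D (∂Q/∂x - ∂P/∂y) dA.

Here P = -28x^2y - 28y, Q = 28x, so

    ∂Q/∂x = 28,    ∂P/∂y = -28x^2 - 28,
    ∂Q/∂x - ∂P/∂y = 28x^2 + 56.

D is the region x^2 + y^2 ≤ 36. Evaluating the double integral:

In polar coordinates (x = r cos θ, y = r sin θ, dA = r dr dθ) the integrand becomes 28r^2cos(θ)^2 + 56, so

    ∬_D (28x^2 + 56) dA = ∫_0^{2π} ∫_0^{6} (28r^2cos(θ)^2 + 56) · r dr dθ.

Inner (r from 0 to 6): 9072cos(θ)^2 + 1008.
Outer (θ from 0 to 2π): 11088π.

Therefore ∮_C P dx + Q dy = 11088π.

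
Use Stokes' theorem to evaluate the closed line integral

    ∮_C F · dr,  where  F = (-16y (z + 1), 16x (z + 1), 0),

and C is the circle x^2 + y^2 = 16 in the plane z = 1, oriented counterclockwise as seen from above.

Let S be the flat disk x^2 + y^2 ≤ 16 in the plane z = 1, with upward unit normal n̂ = ẑ. By Stokes' theorem,

    ∮_C F · dr = ∬_S (∇ × F) · n̂ dS = ∬_D (curl F)_z dA,

where D is the disk x^2 + y^2 ≤ 16.

Compute the curl of F = (-16y (z + 1), 16x (z + 1), 0):
    (∇ × F)_x = ∂F_z/∂y - ∂F_y/∂z = -16x,
    (∇ × F)_y = ∂F_x/∂z - ∂F_z/∂x = -16y,
    (∇ × F)_z = ∂F_y/∂x - ∂F_x/∂y = 32z + 32.

On z = 1, (curl F)_z = 64.

Convert to polar (x = r cos θ, y = r sin θ, dA = r dr dθ); the integrand becomes 64, so

    ∬_D (curl F)_z dA = ∫_0^{2π} ∫_0^{4} (64) · r dr dθ.

Inner (r from 0 to 4): 512.
Outer (θ from 0 to 2π): 1024π.

Therefore ∮_C F · dr = 1024π.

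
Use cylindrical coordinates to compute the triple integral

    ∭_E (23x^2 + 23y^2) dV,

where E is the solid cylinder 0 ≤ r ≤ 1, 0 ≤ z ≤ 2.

In cylindrical coordinates, x = r cos(θ), y = r sin(θ), z = z, and dV = r dr dθ dz.

The integrand becomes 23r^2, so

    ∭_E (23x^2 + 23y^2) dV = ∫_{0}^{2π} ∫_{0}^{1} ∫_{0}^{2} (23r^2) · r dz dr dθ.

Inner (z): 46r^3.
Middle (r from 0 to 1): 23/2.
Outer (θ): 23π.

Therefore the triple integral equals 23π.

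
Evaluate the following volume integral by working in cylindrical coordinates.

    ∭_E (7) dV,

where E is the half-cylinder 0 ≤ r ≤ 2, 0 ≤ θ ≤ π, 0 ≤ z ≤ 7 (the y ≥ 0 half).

In cylindrical coordinates, x = r cos(θ), y = r sin(θ), z = z, and dV = r dr dθ dz.

The integrand becomes 7, so

    ∭_E (7) dV = ∫_{0}^{π} ∫_{0}^{2} ∫_{0}^{7} (7) · r dz dr dθ.

Inner (z): 49r.
Middle (r from 0 to 2): 98.
Outer (θ): 98π.

Therefore the triple integral equals 98π.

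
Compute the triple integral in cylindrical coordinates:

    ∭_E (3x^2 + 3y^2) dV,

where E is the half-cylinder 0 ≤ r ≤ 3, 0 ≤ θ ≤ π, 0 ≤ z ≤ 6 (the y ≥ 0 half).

In cylindrical coordinates, x = r cos(θ), y = r sin(θ), z = z, and dV = r dr dθ dz.

The integrand becomes 3r^2, so

    ∭_E (3x^2 + 3y^2) dV = ∫_{0}^{π} ∫_{0}^{3} ∫_{0}^{6} (3r^2) · r dz dr dθ.

Inner (z): 18r^3.
Middle (r from 0 to 3): 729/2.
Outer (θ): 729π/2.

Therefore the triple integral equals 729π/2.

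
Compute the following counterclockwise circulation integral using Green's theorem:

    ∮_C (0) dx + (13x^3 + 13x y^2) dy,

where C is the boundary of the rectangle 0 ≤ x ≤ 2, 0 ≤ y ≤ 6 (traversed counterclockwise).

Green's theorem converts the closed line integral into a double integral over the enclosed region D:

    ∮_C P dx + Q dy = ∬_D (∂Q/∂x - ∂P/∂y) dA.

Here P = 0, Q = 13x^3 + 13x y^2, so

    ∂Q/∂x = 39x^2 + 13y^2,    ∂P/∂y = 0,
    ∂Q/∂x - ∂P/∂y = 39x^2 + 13y^2.

D is the region 0 ≤ x ≤ 2, 0 ≤ y ≤ 6. Evaluating the double integral:

    ∬_D (39x^2 + 13y^2) dA = ∫_0^{2} ∫_0^{6} (39x^2 + 13y^2) dy dx.

Inner (y from 0 to 6): 234x^2 + 936.
Outer (x from 0 to 2): 2496.

Therefore ∮_C P dx + Q dy = 2496.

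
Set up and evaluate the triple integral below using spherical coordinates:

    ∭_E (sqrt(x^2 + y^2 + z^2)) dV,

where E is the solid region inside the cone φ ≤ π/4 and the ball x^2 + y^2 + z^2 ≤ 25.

In spherical coordinates, x = ρ sin(φ) cos(θ), y = ρ sin(φ) sin(θ), z = ρ cos(φ), and dV = ρ^2 sin(φ) dρ dφ dθ.

The integrand becomes ρ, so

    ∭_E (sqrt(x^2 + y^2 + z^2)) dV = ∫_{0}^{2π} ∫_{0}^{π/4} ∫_{0}^{5} (ρ) · ρ^2 sin(φ) dρ dφ dθ.

Inner (ρ): 625sin(φ)/4.
Middle (φ): 625/4 - 625sqrt(2)/8.
Outer (θ): 625π (2 - sqrt(2))/4.

Therefore the triple integral equals 625π (2 - sqrt(2))/4.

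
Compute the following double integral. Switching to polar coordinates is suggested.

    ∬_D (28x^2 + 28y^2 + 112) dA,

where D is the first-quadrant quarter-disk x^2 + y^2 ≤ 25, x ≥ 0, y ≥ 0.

The region D is 0 ≤ r ≤ 5, 0 ≤ θ ≤ π/2 in polar coordinates, where x = r cos(θ), y = r sin(θ), and dA = r dr dθ.

Under the substitution, the integrand becomes 28r^2 + 112, so

    ∬_D (28x^2 + 28y^2 + 112) dA = ∫_{0}^{π/2} ∫_{0}^{5} (28r^2 + 112) · r dr dθ.

Inner integral (in r): ∫_{0}^{5} (28r^2 + 112) · r dr = 5775.

Outer integral (in θ): ∫_{0}^{π/2} (5775) dθ = 5775π/2.

Therefore ∬_D (28x^2 + 28y^2 + 112) dA = 5775π/2.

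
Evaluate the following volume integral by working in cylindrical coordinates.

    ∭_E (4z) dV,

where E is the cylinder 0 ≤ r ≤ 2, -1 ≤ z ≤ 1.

In cylindrical coordinates, x = r cos(θ), y = r sin(θ), z = z, and dV = r dr dθ dz.

The integrand becomes 4z, so

    ∭_E (4z) dV = ∫_{0}^{2π} ∫_{0}^{2} ∫_{-1}^{1} (4z) · r dz dr dθ.

Inner (z): 0.
Middle (r from 0 to 2): 0.
Outer (θ): 0.

Therefore the triple integral equals 0.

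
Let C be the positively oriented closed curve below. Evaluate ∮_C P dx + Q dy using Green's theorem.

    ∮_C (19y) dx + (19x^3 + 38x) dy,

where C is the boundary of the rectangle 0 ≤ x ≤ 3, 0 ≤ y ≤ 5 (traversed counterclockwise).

Green's theorem converts the closed line integral into a double integral over the enclosed region D:

    ∮_C P dx + Q dy = ∬_D (∂Q/∂x - ∂P/∂y) dA.

Here P = 19y, Q = 19x^3 + 38x, so

    ∂Q/∂x = 57x^2 + 38,    ∂P/∂y = 19,
    ∂Q/∂x - ∂P/∂y = 57x^2 + 19.

D is the region 0 ≤ x ≤ 3, 0 ≤ y ≤ 5. Evaluating the double integral:

    ∬_D (57x^2 + 19) dA = ∫_0^{3} ∫_0^{5} (57x^2 + 19) dy dx.

Inner (y from 0 to 5): 285x^2 + 95.
Outer (x from 0 to 3): 2850.

Therefore ∮_C P dx + Q dy = 2850.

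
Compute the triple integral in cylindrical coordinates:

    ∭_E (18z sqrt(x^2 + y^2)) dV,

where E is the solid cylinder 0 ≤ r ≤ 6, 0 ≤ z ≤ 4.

In cylindrical coordinates, x = r cos(θ), y = r sin(θ), z = z, and dV = r dr dθ dz.

The integrand becomes 18r z, so

    ∭_E (18z sqrt(x^2 + y^2)) dV = ∫_{0}^{2π} ∫_{0}^{6} ∫_{0}^{4} (18r z) · r dz dr dθ.

Inner (z): 144r^2.
Middle (r from 0 to 6): 10368.
Outer (θ): 20736π.

Therefore the triple integral equals 20736π.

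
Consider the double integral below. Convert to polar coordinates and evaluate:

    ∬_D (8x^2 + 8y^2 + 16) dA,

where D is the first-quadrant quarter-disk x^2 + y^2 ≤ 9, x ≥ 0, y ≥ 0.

The region D is 0 ≤ r ≤ 3, 0 ≤ θ ≤ π/2 in polar coordinates, where x = r cos(θ), y = r sin(θ), and dA = r dr dθ.

Under the substitution, the integrand becomes 8r^2 + 16, so

    ∬_D (8x^2 + 8y^2 + 16) dA = ∫_{0}^{π/2} ∫_{0}^{3} (8r^2 + 16) · r dr dθ.

Inner integral (in r): ∫_{0}^{3} (8r^2 + 16) · r dr = 234.

Outer integral (in θ): ∫_{0}^{π/2} (234) dθ = 117π.

Therefore ∬_D (8x^2 + 8y^2 + 16) dA = 117π.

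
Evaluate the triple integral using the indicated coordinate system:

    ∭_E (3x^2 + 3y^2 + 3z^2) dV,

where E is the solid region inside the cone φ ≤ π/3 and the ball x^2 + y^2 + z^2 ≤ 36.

In spherical coordinates, x = ρ sin(φ) cos(θ), y = ρ sin(φ) sin(θ), z = ρ cos(φ), and dV = ρ^2 sin(φ) dρ dφ dθ.

The integrand becomes 3ρ^2, so

    ∭_E (3x^2 + 3y^2 + 3z^2) dV = ∫_{0}^{2π} ∫_{0}^{π/3} ∫_{0}^{6} (3ρ^2) · ρ^2 sin(φ) dρ dφ dθ.

Inner (ρ): 23328sin(φ)/5.
Middle (φ): 11664/5.
Outer (θ): 23328π/5.

Therefore the triple integral equals 23328π/5.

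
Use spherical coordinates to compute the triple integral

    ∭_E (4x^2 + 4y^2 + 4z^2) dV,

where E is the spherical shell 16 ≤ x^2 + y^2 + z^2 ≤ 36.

In spherical coordinates, x = ρ sin(φ) cos(θ), y = ρ sin(φ) sin(θ), z = ρ cos(φ), and dV = ρ^2 sin(φ) dρ dφ dθ.

The integrand becomes 4ρ^2, so

    ∭_E (4x^2 + 4y^2 + 4z^2) dV = ∫_{0}^{2π} ∫_{0}^{π} ∫_{4}^{6} (4ρ^2) · ρ^2 sin(φ) dρ dφ dθ.

Inner (ρ): 27008sin(φ)/5.
Middle (φ): 54016/5.
Outer (θ): 108032π/5.

Therefore the triple integral equals 108032π/5.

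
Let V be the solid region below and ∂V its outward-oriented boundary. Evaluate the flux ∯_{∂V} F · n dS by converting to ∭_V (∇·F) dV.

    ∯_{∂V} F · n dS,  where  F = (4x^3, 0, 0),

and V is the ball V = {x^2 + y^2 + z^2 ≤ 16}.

By the divergence theorem,

    ∯_{∂V} F · n dS = ∭_V (∇ · F) dV.

Compute the divergence:
    ∇ · F = ∂F_x/∂x + ∂F_y/∂y + ∂F_z/∂z = 12x^2 + 0 + 0 = 12x^2.

In spherical coordinates, x = ρ sin(φ) cos(θ), y = ρ sin(φ) sin(θ), z = ρ cos(φ), dV = ρ^2 sin(φ) dρ dφ dθ, with 0 ≤ ρ ≤ 4, 0 ≤ φ ≤ π, 0 ≤ θ ≤ 2π.

The integrand, after substitution and multiplying by the volume element, becomes (12ρ^2sin(φ)^2cos(θ)^2) · ρ^2 sin(φ), so

    ∭_V (∇·F) dV = ∫_0^{2π} ∫_0^{π} ∫_0^{4} (12ρ^2sin(φ)^2cos(θ)^2) · ρ^2 sin(φ) dρ dφ dθ.

Inner (ρ from 0 to 4): 12288sin(φ)^3cos(θ)^2/5.
Middle (φ from 0 to π): 16384cos(θ)^2/5.
Outer (θ from 0 to 2π): 16384π/5.

Therefore ∯_{∂V} F · n dS = 16384π/5.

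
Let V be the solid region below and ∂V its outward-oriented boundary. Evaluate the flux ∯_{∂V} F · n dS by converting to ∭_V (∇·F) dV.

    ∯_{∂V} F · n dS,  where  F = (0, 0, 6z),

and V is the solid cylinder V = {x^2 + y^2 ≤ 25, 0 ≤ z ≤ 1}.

By the divergence theorem,

    ∯_{∂V} F · n dS = ∭_V (∇ · F) dV.

Compute the divergence:
    ∇ · F = ∂F_x/∂x + ∂F_y/∂y + ∂F_z/∂z = 0 + 0 + 6 = 6.

In cylindrical coordinates, x = r cos(θ), y = r sin(θ), z = z, dV = r dr dθ dz, with 0 ≤ r ≤ 5, 0 ≤ θ ≤ 2π, 0 ≤ z ≤ 1.

The integrand, after substitution and multiplying by the volume element, becomes (6) · r, so

    ∭_V (∇·F) dV = ∫_0^{2π} ∫_0^{5} ∫_0^{1} (6) · r dz dr dθ.

Inner (z from 0 to 1): 6r.
Middle (r from 0 to 5): 75.
Outer (θ from 0 to 2π): 150π.

Therefore ∯_{∂V} F · n dS = 150π.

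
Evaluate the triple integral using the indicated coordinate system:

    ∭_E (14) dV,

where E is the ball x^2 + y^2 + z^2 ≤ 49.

In spherical coordinates, x = ρ sin(φ) cos(θ), y = ρ sin(φ) sin(θ), z = ρ cos(φ), and dV = ρ^2 sin(φ) dρ dφ dθ.

The integrand becomes 14, so

    ∭_E (14) dV = ∫_{0}^{2π} ∫_{0}^{π} ∫_{0}^{7} (14) · ρ^2 sin(φ) dρ dφ dθ.

Inner (ρ): 4802sin(φ)/3.
Middle (φ): 9604/3.
Outer (θ): 19208π/3.

Therefore the triple integral equals 19208π/3.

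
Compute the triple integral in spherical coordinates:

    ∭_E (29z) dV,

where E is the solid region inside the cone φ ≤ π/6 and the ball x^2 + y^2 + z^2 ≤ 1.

In spherical coordinates, x = ρ sin(φ) cos(θ), y = ρ sin(φ) sin(θ), z = ρ cos(φ), and dV = ρ^2 sin(φ) dρ dφ dθ.

The integrand becomes 29ρ cos(φ), so

    ∭_E (29z) dV = ∫_{0}^{2π} ∫_{0}^{π/6} ∫_{0}^{1} (29ρ cos(φ)) · ρ^2 sin(φ) dρ dφ dθ.

Inner (ρ): 29sin(2φ)/8.
Middle (φ): 29/32.
Outer (θ): 29π/16.

Therefore the triple integral equals 29π/16.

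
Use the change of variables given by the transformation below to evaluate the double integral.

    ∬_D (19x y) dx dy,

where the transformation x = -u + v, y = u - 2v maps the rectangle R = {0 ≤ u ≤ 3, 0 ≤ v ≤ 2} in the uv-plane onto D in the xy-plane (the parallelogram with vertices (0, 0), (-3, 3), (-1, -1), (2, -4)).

Compute the Jacobian determinant of (x, y) with respect to (u, v):

    ∂(x,y)/∂(u,v) = | -1  1 | = (-1)(-2) - (1)(1) = 1.
                   | 1  -2 |

Its absolute value is |J| = 1 (the area scaling factor).

Substituting x = -u + v, y = u - 2v into the integrand,

    19x y → -19u^2 + 57u v - 38v^2,

so the integral becomes

    ∬_R (-19u^2 + 57u v - 38v^2) · |J| du dv = ∫_0^3 ∫_0^2 (-19u^2 + 57u v - 38v^2) dv du.

Inner (v): -38u^2 + 114u - 304/3.
Outer (u): -133.

Therefore ∬_D (19x y) dx dy = -133.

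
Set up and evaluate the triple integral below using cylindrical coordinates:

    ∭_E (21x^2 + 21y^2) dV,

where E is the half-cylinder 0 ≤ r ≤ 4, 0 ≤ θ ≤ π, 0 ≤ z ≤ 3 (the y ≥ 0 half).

In cylindrical coordinates, x = r cos(θ), y = r sin(θ), z = z, and dV = r dr dθ dz.

The integrand becomes 21r^2, so

    ∭_E (21x^2 + 21y^2) dV = ∫_{0}^{π} ∫_{0}^{4} ∫_{0}^{3} (21r^2) · r dz dr dθ.

Inner (z): 63r^3.
Middle (r from 0 to 4): 4032.
Outer (θ): 4032π.

Therefore the triple integral equals 4032π.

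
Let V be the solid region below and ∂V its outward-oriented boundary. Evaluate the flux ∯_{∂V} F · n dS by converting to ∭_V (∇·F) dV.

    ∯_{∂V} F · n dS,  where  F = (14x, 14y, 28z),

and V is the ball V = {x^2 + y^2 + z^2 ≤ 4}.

By the divergence theorem,

    ∯_{∂V} F · n dS = ∭_V (∇ · F) dV.

Compute the divergence:
    ∇ · F = ∂F_x/∂x + ∂F_y/∂y + ∂F_z/∂z = 14 + 14 + 28 = 56.

In spherical coordinates, x = ρ sin(φ) cos(θ), y = ρ sin(φ) sin(θ), z = ρ cos(φ), dV = ρ^2 sin(φ) dρ dφ dθ, with 0 ≤ ρ ≤ 2, 0 ≤ φ ≤ π, 0 ≤ θ ≤ 2π.

The integrand, after substitution and multiplying by the volume element, becomes (56) · ρ^2 sin(φ), so

    ∭_V (∇·F) dV = ∫_0^{2π} ∫_0^{π} ∫_0^{2} (56) · ρ^2 sin(φ) dρ dφ dθ.

Inner (ρ from 0 to 2): 448sin(φ)/3.
Middle (φ from 0 to π): 896/3.
Outer (θ from 0 to 2π): 1792π/3.

Therefore ∯_{∂V} F · n dS = 1792π/3.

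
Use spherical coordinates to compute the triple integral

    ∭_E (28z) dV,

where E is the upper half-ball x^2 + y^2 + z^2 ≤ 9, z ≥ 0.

In spherical coordinates, x = ρ sin(φ) cos(θ), y = ρ sin(φ) sin(θ), z = ρ cos(φ), and dV = ρ^2 sin(φ) dρ dφ dθ.

The integrand becomes 28ρ cos(φ), so

    ∭_E (28z) dV = ∫_{0}^{2π} ∫_{0}^{π/2} ∫_{0}^{3} (28ρ cos(φ)) · ρ^2 sin(φ) dρ dφ dθ.

Inner (ρ): 567sin(2φ)/2.
Middle (φ): 567/2.
Outer (θ): 567π.

Therefore the triple integral equals 567π.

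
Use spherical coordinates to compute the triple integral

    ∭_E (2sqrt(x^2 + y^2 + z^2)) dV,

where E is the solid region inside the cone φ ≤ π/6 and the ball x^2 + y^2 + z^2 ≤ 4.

In spherical coordinates, x = ρ sin(φ) cos(θ), y = ρ sin(φ) sin(θ), z = ρ cos(φ), and dV = ρ^2 sin(φ) dρ dφ dθ.

The integrand becomes 2ρ, so

    ∭_E (2sqrt(x^2 + y^2 + z^2)) dV = ∫_{0}^{2π} ∫_{0}^{π/6} ∫_{0}^{2} (2ρ) · ρ^2 sin(φ) dρ dφ dθ.

Inner (ρ): 8sin(φ).
Middle (φ): 8 - 4sqrt(3).
Outer (θ): 8π (2 - sqrt(3)).

Therefore the triple integral equals 8π (2 - sqrt(3)).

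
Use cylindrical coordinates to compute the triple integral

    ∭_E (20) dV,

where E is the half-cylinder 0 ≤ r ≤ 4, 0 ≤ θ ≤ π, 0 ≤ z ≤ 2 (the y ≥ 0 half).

In cylindrical coordinates, x = r cos(θ), y = r sin(θ), z = z, and dV = r dr dθ dz.

The integrand becomes 20, so

    ∭_E (20) dV = ∫_{0}^{π} ∫_{0}^{4} ∫_{0}^{2} (20) · r dz dr dθ.

Inner (z): 40r.
Middle (r from 0 to 4): 320.
Outer (θ): 320π.

Therefore the triple integral equals 320π.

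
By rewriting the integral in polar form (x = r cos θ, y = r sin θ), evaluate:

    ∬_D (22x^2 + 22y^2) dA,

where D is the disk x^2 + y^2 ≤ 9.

The region D is 0 ≤ r ≤ 3, 0 ≤ θ ≤ 2π in polar coordinates, where x = r cos(θ), y = r sin(θ), and dA = r dr dθ.

Under the substitution, the integrand becomes 22r^2, so

    ∬_D (22x^2 + 22y^2) dA = ∫_{0}^{2π} ∫_{0}^{3} (22r^2) · r dr dθ.

Inner integral (in r): ∫_{0}^{3} (22r^2) · r dr = 891/2.

Outer integral (in θ): ∫_{0}^{2π} (891/2) dθ = 891π.

Therefore ∬_D (22x^2 + 22y^2) dA = 891π.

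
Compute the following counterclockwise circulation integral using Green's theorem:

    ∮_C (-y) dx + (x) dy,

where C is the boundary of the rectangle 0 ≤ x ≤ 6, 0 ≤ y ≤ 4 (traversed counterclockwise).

Green's theorem converts the closed line integral into a double integral over the enclosed region D:

    ∮_C P dx + Q dy = ∬_D (∂Q/∂x - ∂P/∂y) dA.

Here P = -y, Q = x, so

    ∂Q/∂x = 1,    ∂P/∂y = -1,
    ∂Q/∂x - ∂P/∂y = 2.

D is the region 0 ≤ x ≤ 6, 0 ≤ y ≤ 4. Evaluating the double integral:

    ∬_D (2) dA = ∫_0^{6} ∫_0^{4} (2) dy dx.

Inner (y from 0 to 4): 8.
Outer (x from 0 to 6): 48.

Therefore ∮_C P dx + Q dy = 48.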